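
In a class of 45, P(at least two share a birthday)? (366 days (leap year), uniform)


P(all different) = Π(366-i)/366 for i=0..44
= 0.059503
P(match) = 1 - 0.059503 = 0.940497

P ≈ 0.9405 ≈ 94.05%


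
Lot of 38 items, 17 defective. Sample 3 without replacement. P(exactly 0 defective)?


Hypergeometric: C(17,0)×C(21,3)/C(38,3)
= 1×1330/8436 = 35/222

P(X=0) = 35/222 ≈ 15.77%


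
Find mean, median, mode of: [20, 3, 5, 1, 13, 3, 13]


Sorted: [1, 3, 3, 5, 13, 13, 20]
Mean = 58/7
Median = 5
Freq: {20: 1, 3: 2, 5: 1, 1: 1, 13: 2}
Mode: [3, 13]

Mean=58/7, Median=5, Mode=[3, 13]


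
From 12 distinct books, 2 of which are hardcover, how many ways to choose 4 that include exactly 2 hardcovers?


Choose 2 of the 2 hardcovers and 2 of the other 10 books:
C(2,2)×C(10,2) = 1×45 = 45

45


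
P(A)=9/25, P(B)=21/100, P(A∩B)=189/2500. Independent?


P(A)×P(B) = 189/2500
P(A∩B) = 189/2500
Equal ✓ → Independent

Yes, independent


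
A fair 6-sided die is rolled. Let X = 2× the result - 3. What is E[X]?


E[die] = (1+6)/2 = 7/2
E[X] = 2×7/2 - 3 = 4

E[X] = 4


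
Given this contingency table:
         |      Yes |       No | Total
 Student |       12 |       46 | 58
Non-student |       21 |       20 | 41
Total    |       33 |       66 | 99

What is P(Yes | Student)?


P(Yes | Student) = 12/(12+46) = 12/58 = 6/29

P(Yes|Student) = 6/29 ≈ 20.69%


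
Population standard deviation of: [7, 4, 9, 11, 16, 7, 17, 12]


Mean = 83/8
  (7-83/8)²=729/64
  (4-83/8)²=2601/64
  (9-83/8)²=121/64
  (11-83/8)²=25/64
  (16-83/8)²=2025/64
  (7-83/8)²=729/64
  (17-83/8)²=2809/64
  (12-83/8)²=169/64
Σ(x-μ)² = 1151/8
σ² = (1151/8)/8 = 1151/64

σ = √(1151/64) ≈ 4.2408


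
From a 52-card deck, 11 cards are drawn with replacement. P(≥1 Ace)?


P(not a Ace) = 48/52 = 12/13
P(none in 11 draws) = (12/13)^11 = 743008370688/1792160394037
P(≥1 Ace) = 1 - 743008370688/1792160394037 = 1049152023349/1792160394037

P = 1049152023349/1792160394037 ≈ 58.54%


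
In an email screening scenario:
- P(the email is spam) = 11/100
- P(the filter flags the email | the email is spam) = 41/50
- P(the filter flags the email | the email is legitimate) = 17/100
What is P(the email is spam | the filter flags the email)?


Using Bayes' theorem:
P(A|B) = P(B|A)·P(A) / P(B)

P(the filter flags the email) = 41/50 × 11/100 + 17/100 × 89/100
= 451/5000 + 1513/10000 = 483/2000

P(the email is spam|the filter flags the email) = (451/5000) / (483/2000) = 902/2415

P(the email is spam|the filter flags the email) = 902/2415 ≈ 37.35%


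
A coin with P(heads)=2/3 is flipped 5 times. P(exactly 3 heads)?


Binomial: P(X=3) = C(5,3)×p^3×(1-p)^2
= 10 × 8/27 × 1/9 = 80/243

P(X=3) = 80/243 ≈ 32.92%


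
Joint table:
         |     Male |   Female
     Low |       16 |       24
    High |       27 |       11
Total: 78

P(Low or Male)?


P(Low∨Male) = P(Low) + P(Male) - P(Low∧Male)
= (40 + 43 - 16)/78 = 67/78

P = 67/78 ≈ 85.90%


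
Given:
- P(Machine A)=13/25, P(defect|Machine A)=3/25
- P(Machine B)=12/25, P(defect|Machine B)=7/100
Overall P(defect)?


P(B) = Σ P(B|Aᵢ)×P(Aᵢ)
  3/25×13/25 = 39/625
  7/100×12/25 = 21/625
Sum = 12/125

P(defect) = 12/125 ≈ 9.60%


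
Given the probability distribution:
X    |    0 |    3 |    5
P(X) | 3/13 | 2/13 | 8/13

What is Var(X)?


E[X] = 46/13
E[X²] = 218/13
Var(X) = E[X²] - (E[X])² = 218/13 - 2116/169 = 718/169

Var(X) = 718/169 ≈ 4.2485


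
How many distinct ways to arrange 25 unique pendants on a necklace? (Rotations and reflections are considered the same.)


Free circular arrangements: rotations and reflections both identified.
(n-1)!/2 = 24!/2 = 620448401733239439360000/2 = 310224200866619719680000

310224200866619719680000


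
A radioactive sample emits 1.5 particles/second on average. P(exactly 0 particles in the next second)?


Poisson(λ=1.5): P(X=0) = e^(-λ)×λ^k/k!
= e^(-1.5) × 1.5^0 / 0!
≈ 0.2231301601 × 1 / 1 ≈ 0.223130

P(X=0) ≈ 0.223130 ≈ 22.31%


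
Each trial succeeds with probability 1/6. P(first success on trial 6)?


Geometric: P(X=6) = (1-p)^(k-1)×p = (5/6)^5×1/6 = 3125/46656

P(X=6) = 3125/46656 ≈ 6.70%


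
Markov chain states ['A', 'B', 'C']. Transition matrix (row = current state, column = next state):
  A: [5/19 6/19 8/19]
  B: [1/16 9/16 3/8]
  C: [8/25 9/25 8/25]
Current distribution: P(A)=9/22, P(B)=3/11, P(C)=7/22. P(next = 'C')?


P(next=C) = Σᵢ P(now=i)×P(i→C)
= 9/22×8/19 + 3/11×3/8 + 7/22×8/25
= 36/209 + 9/88 + 28/275 = 15731/41800

P = 15731/41800 ≈ 0.3763


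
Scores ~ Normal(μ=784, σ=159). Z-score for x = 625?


z = (x - μ)/σ = (625 - 784)/159 = -1.0

z = -1.0


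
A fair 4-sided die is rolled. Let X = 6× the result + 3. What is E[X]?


E[die] = (1+4)/2 = 5/2
E[X] = 6×5/2 + 3 = 18

E[X] = 18


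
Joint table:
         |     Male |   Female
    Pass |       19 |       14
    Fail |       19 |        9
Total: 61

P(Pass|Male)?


P(Pass|Male) = 19/(19+19) = 19/38 = 1/2

P = 1/2 ≈ 50.00%


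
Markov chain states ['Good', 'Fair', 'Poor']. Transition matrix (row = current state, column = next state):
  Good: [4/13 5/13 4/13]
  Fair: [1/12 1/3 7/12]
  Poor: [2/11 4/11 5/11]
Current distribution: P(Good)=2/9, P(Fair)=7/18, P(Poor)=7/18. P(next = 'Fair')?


P(next=Fair) = Σᵢ P(now=i)×P(i→Fair)
= 2/9×5/13 + 7/18×1/3 + 7/18×4/11
= 10/117 + 7/54 + 14/99 = 2753/7722

P = 2753/7722 ≈ 0.3565


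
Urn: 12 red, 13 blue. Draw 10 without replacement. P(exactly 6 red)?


Hypergeometric: C(12,6)×C(13,4)/C(25,10)
= 924×715/3268760 = 3003/14858

P(X=6) = 3003/14858 ≈ 20.21%


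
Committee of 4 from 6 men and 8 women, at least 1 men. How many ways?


Count by #men:
  1M,3W: C(6,1)×C(8,3)=336
  2M,2W: C(6,2)×C(8,2)=420
  3M,1W: C(6,3)×C(8,1)=160
  4M,0W: C(6,4)×C(8,0)=15
Total = 931

931


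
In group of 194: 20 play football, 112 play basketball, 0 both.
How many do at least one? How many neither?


|A∪B| = 20+112-0 = 132
Neither = 194-132 = 62

At least one: 132; Neither: 62


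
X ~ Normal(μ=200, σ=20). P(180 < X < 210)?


z₁=(180-200)/20=-1.0, z₂=(210-200)/20=0.5
P = Φ(0.5) - Φ(-1.0) = 0.691462 - 0.158655 = 0.532807 ≈ 0.5328

P(180 < X < 210) ≈ 0.5328


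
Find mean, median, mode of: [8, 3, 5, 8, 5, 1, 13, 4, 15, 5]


Sorted: [1, 3, 4, 5, 5, 5, 8, 8, 13, 15]
Mean = 67/10
Median = 5
Freq: {8: 2, 3: 1, 5: 3, 1: 1, 13: 1, 4: 1, 15: 1}
Mode: [5]

Mean=67/10, Median=5, Mode=5


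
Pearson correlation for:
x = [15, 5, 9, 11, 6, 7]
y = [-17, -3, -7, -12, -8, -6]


n=6, Σx=53, Σy=-53, Σxy=-555, Σx²=537, Σy²=591
r = (6×(-555) - 53×(-53))/√((6×537 - 53²)(6×591 - (-53)²))
= -521/√(413×737) = -521/√304381 ≈ -521/551.7073 ≈ -0.9443

r ≈ -0.9443


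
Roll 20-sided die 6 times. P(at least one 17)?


P(no 17)^6 = (19/20)^6 = 47045881/64000000
P(≥1) = 1 - 47045881/64000000 = 16954119/64000000

P = 16954119/64000000 ≈ 26.49%


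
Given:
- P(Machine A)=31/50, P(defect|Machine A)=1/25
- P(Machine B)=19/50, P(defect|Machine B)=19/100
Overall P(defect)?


P(B) = Σ P(B|Aᵢ)×P(Aᵢ)
  1/25×31/50 = 31/1250
  19/100×19/50 = 361/5000
Sum = 97/1000

P(defect) = 97/1000 ≈ 9.70%


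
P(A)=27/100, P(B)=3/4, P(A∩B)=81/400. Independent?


P(A)×P(B) = 81/400
P(A∩B) = 81/400
Equal ✓ → Independent

Yes, independent


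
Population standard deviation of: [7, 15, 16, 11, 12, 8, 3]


Mean = 72/7
  (7-72/7)²=529/49
  (15-72/7)²=1089/49
  (16-72/7)²=1600/49
  (11-72/7)²=25/49
  (12-72/7)²=144/49
  (8-72/7)²=256/49
  (3-72/7)²=2601/49
Σ(x-μ)² = 892/7
σ² = (892/7)/7 = 892/49

σ = √(892/49) ≈ 4.2666


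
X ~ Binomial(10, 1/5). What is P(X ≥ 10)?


P(X ≥ 10) = Σ P(X=i) for i=10..10
P(X=10) = 1/9765625
Sum = 1/9765625

P(X ≥ 10) = 1/9765625 ≈ 0.00%


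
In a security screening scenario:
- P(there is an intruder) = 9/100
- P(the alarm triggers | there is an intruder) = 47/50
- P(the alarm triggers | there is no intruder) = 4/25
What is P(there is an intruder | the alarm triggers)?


Using Bayes' theorem:
P(A|B) = P(B|A)·P(A) / P(B)

P(the alarm triggers) = 47/50 × 9/100 + 4/25 × 91/100
= 423/5000 + 91/625 = 1151/5000

P(there is an intruder|the alarm triggers) = (423/5000) / (1151/5000) = 423/1151

P(there is an intruder|the alarm triggers) = 423/1151 ≈ 36.75%


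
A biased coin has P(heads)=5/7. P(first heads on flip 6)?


Geometric: P(X=6) = (1-p)^(k-1)×p = (2/7)^5×5/7 = 160/117649

P(X=6) = 160/117649 ≈ 0.14%


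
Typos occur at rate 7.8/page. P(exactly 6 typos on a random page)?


Poisson(λ=7.8): P(X=6) = e^(-λ)×λ^k/k!
= e^(-7.8) × 7.8^6 / 6!
≈ 0.000409734979 × 225199.600704 / 720 ≈ 0.128156

P(X=6) ≈ 0.128156 ≈ 12.82%


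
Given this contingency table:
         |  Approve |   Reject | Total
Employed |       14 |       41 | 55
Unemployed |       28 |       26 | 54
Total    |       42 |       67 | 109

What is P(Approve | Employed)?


P(Approve | Employed) = 14/(14+41) = 14/55

P(Approve|Employed) = 14/55 ≈ 25.45%


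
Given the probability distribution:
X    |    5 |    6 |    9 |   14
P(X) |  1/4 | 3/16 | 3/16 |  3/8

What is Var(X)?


E[X] = 149/16
E[X²] = 1627/16
Var(X) = E[X²] - (E[X])² = 1627/16 - 22201/256 = 3831/256

Var(X) = 3831/256 ≈ 14.9648


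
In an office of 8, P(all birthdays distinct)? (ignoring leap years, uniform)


P(all different) = Π(365-i)/365 for i=0..7
= (365/365)×(364/365)×...×(358/365)
= 0.925665

P ≈ 0.9257 ≈ 92.57%


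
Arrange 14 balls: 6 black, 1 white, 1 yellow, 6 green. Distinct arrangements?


14!/(6!×1!×1!×6!) = 168168

168168


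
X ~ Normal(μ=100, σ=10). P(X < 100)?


z = (100-100)/10 = 0.0
P(Z < 0.0) = 0.5000

P(X < 100) ≈ 0.5000


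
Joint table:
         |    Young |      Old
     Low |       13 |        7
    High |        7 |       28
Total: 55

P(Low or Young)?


P(Low∨Young) = P(Low) + P(Young) - P(Low∧Young)
= (20 + 20 - 13)/55 = 27/55

P = 27/55 ≈ 49.09%


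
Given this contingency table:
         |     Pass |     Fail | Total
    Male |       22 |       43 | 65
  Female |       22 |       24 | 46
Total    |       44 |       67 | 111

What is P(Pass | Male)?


P(Pass | Male) = 22/(22+43) = 22/65

P(Pass|Male) = 22/65 ≈ 33.85%


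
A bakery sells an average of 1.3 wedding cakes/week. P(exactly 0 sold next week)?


Poisson(λ=1.3): P(X=0) = e^(-λ)×λ^k/k!
= e^(-1.3) × 1.3^0 / 0!
≈ 0.272531793 × 1 / 1 ≈ 0.272532

P(X=0) ≈ 0.272532 ≈ 27.25%


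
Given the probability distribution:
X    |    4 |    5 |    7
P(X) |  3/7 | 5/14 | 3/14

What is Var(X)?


E[X] = 5
E[X²] = 184/7
Var(X) = E[X²] - (E[X])² = 184/7 - 25 = 9/7

Var(X) = 9/7 ≈ 1.2857


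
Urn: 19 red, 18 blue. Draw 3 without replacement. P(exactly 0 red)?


Hypergeometric: C(19,0)×C(18,3)/C(37,3)
= 1×816/7770 = 136/1295

P(X=0) = 136/1295 ≈ 10.50%


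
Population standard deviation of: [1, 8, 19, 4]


Mean = 32/4 = 8
  (1-8)²=49
  (8-8)²=0
  (19-8)²=121
  (4-8)²=16
Σ(x-μ)² = 186
σ² = 186/4 = 93/2

σ = √(93/2) ≈ 6.8191


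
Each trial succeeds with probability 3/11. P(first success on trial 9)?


Geometric: P(X=9) = (1-p)^(k-1)×p = (8/11)^8×3/11 = 50331648/2357947691

P(X=9) = 50331648/2357947691 ≈ 2.13%


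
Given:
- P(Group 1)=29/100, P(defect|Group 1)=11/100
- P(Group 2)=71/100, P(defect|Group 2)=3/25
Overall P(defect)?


P(B) = Σ P(B|Aᵢ)×P(Aᵢ)
  11/100×29/100 = 319/10000
  3/25×71/100 = 213/2500
Sum = 1171/10000

P(defect) = 1171/10000 ≈ 11.71%


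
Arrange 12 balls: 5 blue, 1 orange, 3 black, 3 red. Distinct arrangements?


12!/(5!×1!×3!×3!) = 110880

110880


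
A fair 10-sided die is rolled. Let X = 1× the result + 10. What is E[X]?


E[die] = (1+10)/2 = 11/2
E[X] = 1×11/2 + 10 = 31/2

E[X] = 31/2


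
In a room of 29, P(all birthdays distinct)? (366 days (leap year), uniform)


P(all different) = Π(366-i)/366 for i=0..28
= (366/366)×(365/366)×...×(338/366)
= 0.320056

P ≈ 0.3201 ≈ 32.01%


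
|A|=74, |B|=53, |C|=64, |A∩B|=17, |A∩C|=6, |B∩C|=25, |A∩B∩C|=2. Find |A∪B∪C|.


|A∪B∪C| = 74+53+64-17-6-25+2 = 145

|A∪B∪C| = 145


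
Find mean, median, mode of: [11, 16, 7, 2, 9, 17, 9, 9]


Sorted: [2, 7, 9, 9, 9, 11, 16, 17]
Mean = 80/8 = 10
Median = 9
Freq: {11: 1, 16: 1, 7: 1, 2: 1, 9: 3, 17: 1}
Mode: [9]

Mean=10, Median=9, Mode=9


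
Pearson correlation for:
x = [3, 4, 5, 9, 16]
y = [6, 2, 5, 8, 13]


n=5, Σx=37, Σy=34, Σxy=331, Σx²=387, Σy²=298
r = (5×331 - 37×34)/√((5×387 - 37²)(5×298 - 34²))
= 397/√(566×334) = 397/√189044 ≈ 397/434.7919 ≈ 0.9131

r ≈ 0.9131


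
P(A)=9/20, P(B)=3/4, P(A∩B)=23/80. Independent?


P(A)×P(B) = 27/80
P(A∩B) = 23/80
Not equal → NOT independent

No, not independent


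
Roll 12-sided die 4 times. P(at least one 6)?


P(no 6)^4 = (11/12)^4 = 14641/20736
P(≥1) = 1 - 14641/20736 = 6095/20736

P = 6095/20736 ≈ 29.39%


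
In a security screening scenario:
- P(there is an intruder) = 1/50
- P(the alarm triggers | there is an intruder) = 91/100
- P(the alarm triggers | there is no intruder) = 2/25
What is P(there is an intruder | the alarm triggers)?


Using Bayes' theorem:
P(A|B) = P(B|A)·P(A) / P(B)

P(the alarm triggers) = 91/100 × 1/50 + 2/25 × 49/50
= 91/5000 + 49/625 = 483/5000

P(there is an intruder|the alarm triggers) = (91/5000) / (483/5000) = 13/69

P(there is an intruder|the alarm triggers) = 13/69 ≈ 18.84%


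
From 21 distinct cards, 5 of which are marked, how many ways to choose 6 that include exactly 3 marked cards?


Choose 3 of the 5 marked cards and 3 of the other 16 cards:
C(5,3)×C(16,3) = 10×560 = 5600

5600


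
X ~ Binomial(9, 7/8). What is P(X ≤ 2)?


P(X ≤ 2) = Σ P(X=i) for i=0..2
P(X=0) = 1/134217728
P(X=1) = 63/134217728
P(X=2) = 441/33554432
Sum = 457/33554432

P(X ≤ 2) = 457/33554432 ≈ 0.00%


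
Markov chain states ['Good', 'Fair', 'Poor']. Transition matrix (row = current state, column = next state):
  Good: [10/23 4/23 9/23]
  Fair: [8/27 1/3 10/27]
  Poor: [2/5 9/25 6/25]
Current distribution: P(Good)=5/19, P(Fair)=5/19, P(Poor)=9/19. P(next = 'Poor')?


P(next=Poor) = Σᵢ P(now=i)×P(i→Poor)
= 5/19×9/23 + 5/19×10/27 + 9/19×6/25
= 45/437 + 50/513 + 54/475 = 92659/294975

P = 92659/294975 ≈ 0.3141


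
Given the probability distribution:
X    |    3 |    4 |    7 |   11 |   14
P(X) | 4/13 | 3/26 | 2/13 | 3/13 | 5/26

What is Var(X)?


E[X] = 100/13
E[X²] = 1011/13
Var(X) = E[X²] - (E[X])² = 1011/13 - 10000/169 = 3143/169

Var(X) = 3143/169 ≈ 18.5976


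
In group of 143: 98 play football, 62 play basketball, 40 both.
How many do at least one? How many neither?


|A∪B| = 98+62-40 = 120
Neither = 143-120 = 23

At least one: 120; Neither: 23


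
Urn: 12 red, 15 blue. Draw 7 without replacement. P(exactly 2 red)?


Hypergeometric: C(12,2)×C(15,5)/C(27,7)
= 66×3003/888030 = 77/345

P(X=2) = 77/345 ≈ 22.32%


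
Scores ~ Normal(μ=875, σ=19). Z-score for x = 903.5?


z = (x - μ)/σ = (903.5 - 875)/19 = 1.5

z = 1.5


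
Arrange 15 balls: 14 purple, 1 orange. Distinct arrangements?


15!/(14!×1!) = 15

15


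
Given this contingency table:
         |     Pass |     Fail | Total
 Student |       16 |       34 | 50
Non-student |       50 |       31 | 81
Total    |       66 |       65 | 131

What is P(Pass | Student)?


P(Pass | Student) = 16/(16+34) = 16/50 = 8/25

P(Pass|Student) = 8/25 ≈ 32.00%


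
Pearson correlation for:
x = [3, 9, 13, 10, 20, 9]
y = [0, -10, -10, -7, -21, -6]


n=6, Σx=64, Σy=-54, Σxy=-764, Σx²=840, Σy²=726
r = (6×(-764) - 64×(-54))/√((6×840 - 64²)(6×726 - (-54)²))
= -1128/√(944×1440) = -1128/√1359360 ≈ -1128/1165.9159 ≈ -0.9675

r ≈ -0.9675


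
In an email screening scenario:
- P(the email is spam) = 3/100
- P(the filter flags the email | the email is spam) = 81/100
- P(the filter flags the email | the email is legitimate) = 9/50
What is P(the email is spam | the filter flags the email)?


Using Bayes' theorem:
P(A|B) = P(B|A)·P(A) / P(B)

P(the filter flags the email) = 81/100 × 3/100 + 9/50 × 97/100
= 243/10000 + 873/5000 = 1989/10000

P(the email is spam|the filter flags the email) = (243/10000) / (1989/10000) = 27/221

P(the email is spam|the filter flags the email) = 27/221 ≈ 12.22%


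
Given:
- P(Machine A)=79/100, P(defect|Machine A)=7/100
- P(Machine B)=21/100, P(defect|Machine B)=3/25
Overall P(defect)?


P(B) = Σ P(B|Aᵢ)×P(Aᵢ)
  7/100×79/100 = 553/10000
  3/25×21/100 = 63/2500
Sum = 161/2000

P(defect) = 161/2000 ≈ 8.05%


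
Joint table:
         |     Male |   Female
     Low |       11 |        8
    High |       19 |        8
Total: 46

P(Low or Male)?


P(Low∨Male) = P(Low) + P(Male) - P(Low∧Male)
= (19 + 30 - 11)/46 = 38/46 = 19/23

P = 19/23 ≈ 82.61%


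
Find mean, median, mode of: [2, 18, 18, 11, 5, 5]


Sorted: [2, 5, 5, 11, 18, 18]
Mean = 59/6
Median = 8
Freq: {2: 1, 18: 2, 11: 1, 5: 2}
Mode: [5, 18]

Mean=59/6, Median=8, Mode=[5, 18]


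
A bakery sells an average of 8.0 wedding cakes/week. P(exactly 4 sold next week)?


Poisson(λ=8.0): P(X=4) = e^(-λ)×λ^k/k!
= e^(-8.0) × 8.0^4 / 4!
≈ 0.0003354626279 × 4096 / 24 ≈ 0.057252

P(X=4) ≈ 0.057252 ≈ 5.73%


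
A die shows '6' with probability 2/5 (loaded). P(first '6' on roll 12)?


Geometric: P(X=12) = (1-p)^(k-1)×p = (3/5)^11×2/5 = 354294/244140625

P(X=12) = 354294/244140625 ≈ 0.15%


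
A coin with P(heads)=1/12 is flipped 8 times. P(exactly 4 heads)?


Binomial: P(X=4) = C(8,4)×p^4×(1-p)^4
= 70 × 1/20736 × 14641/20736 = 512435/214990848

P(X=4) = 512435/214990848 ≈ 0.24%


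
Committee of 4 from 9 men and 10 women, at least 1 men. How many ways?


Count by #men:
  1M,3W: C(9,1)×C(10,3)=1080
  2M,2W: C(9,2)×C(10,2)=1620
  3M,1W: C(9,3)×C(10,1)=840
  4M,0W: C(9,4)×C(10,0)=126
Total = 3666

3666


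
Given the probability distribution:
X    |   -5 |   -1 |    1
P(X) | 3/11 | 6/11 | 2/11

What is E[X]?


E[X] = Σ x·P(X=x)
= (-5)×(3/11) + (-1)×(6/11) + (1)×(2/11)
= -19/11

E[X] = -19/11


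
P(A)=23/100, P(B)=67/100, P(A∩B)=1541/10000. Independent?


P(A)×P(B) = 1541/10000
P(A∩B) = 1541/10000
Equal ✓ → Independent

Yes, independent


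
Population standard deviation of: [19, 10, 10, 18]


Mean = 57/4
  (19-57/4)²=361/16
  (10-57/4)²=289/16
  (10-57/4)²=289/16
  (18-57/4)²=225/16
Σ(x-μ)² = 291/4
σ² = (291/4)/4 = 291/16

σ = √(291/16) ≈ 4.2647


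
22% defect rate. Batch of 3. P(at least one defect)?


P(all good) = (39/50)^3 = 59319/125000
P(≥1 defect) = 65681/125000

P = 65681/125000 ≈ 52.54%


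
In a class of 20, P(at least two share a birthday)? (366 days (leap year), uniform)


P(all different) = Π(366-i)/366 for i=0..19
= 0.589430
P(match) = 1 - 0.589430 = 0.410570

P ≈ 0.4106 ≈ 41.06%


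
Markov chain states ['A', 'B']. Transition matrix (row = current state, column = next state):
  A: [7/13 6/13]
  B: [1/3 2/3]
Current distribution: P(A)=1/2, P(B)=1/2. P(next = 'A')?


P(next=A) = Σᵢ P(now=i)×P(i→A)
= 1/2×7/13 + 1/2×1/3
= 7/26 + 1/6 = 17/39

P = 17/39 ≈ 0.4359


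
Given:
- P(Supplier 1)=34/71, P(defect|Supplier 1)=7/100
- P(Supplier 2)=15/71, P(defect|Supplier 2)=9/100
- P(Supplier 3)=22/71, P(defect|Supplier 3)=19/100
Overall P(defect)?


P(B) = Σ P(B|Aᵢ)×P(Aᵢ)
  7/100×34/71 = 119/3550
  9/100×15/71 = 27/1420
  19/100×22/71 = 209/3550
Sum = 791/7100

P(defect) = 791/7100 ≈ 11.14%


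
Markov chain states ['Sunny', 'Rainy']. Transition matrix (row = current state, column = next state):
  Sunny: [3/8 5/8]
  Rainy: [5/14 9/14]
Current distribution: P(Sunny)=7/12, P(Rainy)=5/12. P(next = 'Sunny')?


P(next=Sunny) = Σᵢ P(now=i)×P(i→Sunny)
= 7/12×3/8 + 5/12×5/14
= 7/32 + 25/168 = 247/672

P = 247/672 ≈ 0.3676


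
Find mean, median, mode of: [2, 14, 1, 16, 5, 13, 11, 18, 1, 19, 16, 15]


Sorted: [1, 1, 2, 5, 11, 13, 14, 15, 16, 16, 18, 19]
Mean = 131/12
Median = 27/2
Freq: {2: 1, 14: 1, 1: 2, 16: 2, 5: 1, 13: 1, 11: 1, 18: 1, 19: 1, 15: 1}
Mode: [1, 16]

Mean=131/12, Median=27/2, Mode=[1, 16]


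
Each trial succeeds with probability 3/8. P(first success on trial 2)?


Geometric: P(X=2) = (1-p)^(k-1)×p = (5/8)^1×3/8 = 15/64

P(X=2) = 15/64 ≈ 23.44%


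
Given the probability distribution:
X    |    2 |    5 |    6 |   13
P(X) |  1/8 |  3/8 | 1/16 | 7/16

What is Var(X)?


E[X] = 131/16
E[X²] = 1377/16
Var(X) = E[X²] - (E[X])² = 1377/16 - 17161/256 = 4871/256

Var(X) = 4871/256 ≈ 19.0273


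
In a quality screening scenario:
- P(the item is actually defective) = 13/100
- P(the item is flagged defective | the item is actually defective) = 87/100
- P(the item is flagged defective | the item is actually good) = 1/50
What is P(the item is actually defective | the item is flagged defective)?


Using Bayes' theorem:
P(A|B) = P(B|A)·P(A) / P(B)

P(the item is flagged defective) = 87/100 × 13/100 + 1/50 × 87/100
= 1131/10000 + 87/5000 = 261/2000

P(the item is actually defective|the item is flagged defective) = (1131/10000) / (261/2000) = 13/15

P(the item is actually defective|the item is flagged defective) = 13/15 ≈ 86.67%


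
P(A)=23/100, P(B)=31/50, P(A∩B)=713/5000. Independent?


P(A)×P(B) = 713/5000
P(A∩B) = 713/5000
Equal ✓ → Independent

Yes, independent


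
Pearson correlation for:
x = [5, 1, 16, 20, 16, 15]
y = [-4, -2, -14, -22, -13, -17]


n=6, Σx=73, Σy=-72, Σxy=-1149, Σx²=1163, Σy²=1158
r = (6×(-1149) - 73×(-72))/√((6×1163 - 73²)(6×1158 - (-72)²))
= -1638/√(1649×1764) = -1638/√2908836 ≈ -1638/1705.5310 ≈ -0.9604

r ≈ -0.9604


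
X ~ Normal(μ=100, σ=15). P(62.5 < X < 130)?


z₁=(62.5-100)/15=-2.5, z₂=(130-100)/15=2.0
P = Φ(2.0) - Φ(-2.5) = 0.977250 - 0.006210 = 0.971040 ≈ 0.9710

P(62.5 < X < 130) ≈ 0.9710


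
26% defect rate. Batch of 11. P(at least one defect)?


P(all good) = (37/50)^11 = 177917621779460413/4882812500000000000
P(≥1 defect) = 4704894878220539587/4882812500000000000

P = 4704894878220539587/4882812500000000000 ≈ 96.36%


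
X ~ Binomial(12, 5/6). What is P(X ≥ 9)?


P(X ≥ 9) = Σ P(X=i) for i=9..12
P(X=9) = 107421875/544195584
P(X=10) = 107421875/362797056
P(X=11) = 48828125/181398528
P(X=12) = 244140625/2176782336
Sum = 634765625/725594112

P(X ≥ 9) = 634765625/725594112 ≈ 87.48%


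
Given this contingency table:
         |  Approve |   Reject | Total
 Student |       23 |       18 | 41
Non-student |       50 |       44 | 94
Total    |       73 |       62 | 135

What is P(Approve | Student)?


P(Approve | Student) = 23/(23+18) = 23/41

P(Approve|Student) = 23/41 ≈ 56.10%


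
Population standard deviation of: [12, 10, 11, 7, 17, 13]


Mean = 70/6 = 35/3
  (12-35/3)²=1/9
  (10-35/3)²=25/9
  (11-35/3)²=4/9
  (7-35/3)²=196/9
  (17-35/3)²=256/9
  (13-35/3)²=16/9
Σ(x-μ)² = 166/3
σ² = (166/3)/6 = 83/9

σ = √(83/9) ≈ 3.0368


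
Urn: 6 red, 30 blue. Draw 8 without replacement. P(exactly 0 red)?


Hypergeometric: C(6,0)×C(30,8)/C(36,8)
= 1×5852925/30260340 = 4485/23188

P(X=0) = 4485/23188 ≈ 19.34%


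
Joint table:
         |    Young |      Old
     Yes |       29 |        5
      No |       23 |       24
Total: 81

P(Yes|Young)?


P(Yes|Young) = 29/(29+23) = 29/52

P = 29/52 ≈ 55.77%


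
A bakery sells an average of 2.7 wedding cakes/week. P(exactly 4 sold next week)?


Poisson(λ=2.7): P(X=4) = e^(-λ)×λ^k/k!
= e^(-2.7) × 2.7^4 / 4!
≈ 0.06720551274 × 53.1441 / 24 ≈ 0.148816

P(X=4) ≈ 0.148816 ≈ 14.88%


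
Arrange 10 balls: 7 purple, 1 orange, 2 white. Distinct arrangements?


10!/(7!×1!×2!) = 360

360


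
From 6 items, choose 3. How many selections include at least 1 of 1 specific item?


Complement: C(6,3) - C(5,3) = 20 - 10 = 10

10


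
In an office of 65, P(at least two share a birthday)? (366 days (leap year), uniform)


P(all different) = Π(366-i)/366 for i=0..64
= 0.002358
P(match) = 1 - 0.002358 = 0.997642

P ≈ 0.9976 ≈ 99.76%


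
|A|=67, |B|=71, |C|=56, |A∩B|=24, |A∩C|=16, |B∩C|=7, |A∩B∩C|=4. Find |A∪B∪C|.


|A∪B∪C| = 67+71+56-24-16-7+4 = 151

|A∪B∪C| = 151


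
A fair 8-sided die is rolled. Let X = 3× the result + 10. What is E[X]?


E[die] = (1+8)/2 = 9/2
E[X] = 3×9/2 + 10 = 47/2

E[X] = 47/2


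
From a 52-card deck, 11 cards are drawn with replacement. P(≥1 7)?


P(not a 7) = 48/52 = 12/13
P(none in 11 draws) = (12/13)^11 = 743008370688/1792160394037
P(≥1 7) = 1 - 743008370688/1792160394037 = 1049152023349/1792160394037

P = 1049152023349/1792160394037 ≈ 58.54%


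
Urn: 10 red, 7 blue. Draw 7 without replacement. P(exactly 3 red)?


Hypergeometric: C(10,3)×C(7,4)/C(17,7)
= 120×35/19448 = 525/2431

P(X=3) = 525/2431 ≈ 21.60%


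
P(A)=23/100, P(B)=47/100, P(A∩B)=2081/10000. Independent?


P(A)×P(B) = 1081/10000
P(A∩B) = 2081/10000
Not equal → NOT independent

No, not independent


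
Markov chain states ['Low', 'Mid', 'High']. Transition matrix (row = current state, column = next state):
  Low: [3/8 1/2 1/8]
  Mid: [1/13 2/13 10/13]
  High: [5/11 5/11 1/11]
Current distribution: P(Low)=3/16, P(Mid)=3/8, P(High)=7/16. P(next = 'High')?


P(next=High) = Σᵢ P(now=i)×P(i→High)
= 3/16×1/8 + 3/8×10/13 + 7/16×1/11
= 3/128 + 15/52 + 7/176 = 6437/18304

P = 6437/18304 ≈ 0.3517


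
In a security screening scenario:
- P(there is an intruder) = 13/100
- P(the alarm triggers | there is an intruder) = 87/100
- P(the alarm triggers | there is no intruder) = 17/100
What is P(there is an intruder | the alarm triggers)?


Using Bayes' theorem:
P(A|B) = P(B|A)·P(A) / P(B)

P(the alarm triggers) = 87/100 × 13/100 + 17/100 × 87/100
= 1131/10000 + 1479/10000 = 261/1000

P(there is an intruder|the alarm triggers) = (1131/10000) / (261/1000) = 13/30

P(there is an intruder|the alarm triggers) = 13/30 ≈ 43.33%


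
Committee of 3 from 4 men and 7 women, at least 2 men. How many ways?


Count by #men:
  2M,1W: C(4,2)×C(7,1)=42
  3M,0W: C(4,3)×C(7,0)=4
Total = 46

46


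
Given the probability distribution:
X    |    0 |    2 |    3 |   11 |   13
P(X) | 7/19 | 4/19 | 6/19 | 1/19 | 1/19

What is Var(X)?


E[X] = 50/19
E[X²] = 360/19
Var(X) = E[X²] - (E[X])² = 360/19 - 2500/361 = 4340/361

Var(X) = 4340/361 ≈ 12.0222


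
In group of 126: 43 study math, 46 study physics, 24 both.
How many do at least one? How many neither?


|A∪B| = 43+46-24 = 65
Neither = 126-65 = 61

At least one: 65; Neither: 61


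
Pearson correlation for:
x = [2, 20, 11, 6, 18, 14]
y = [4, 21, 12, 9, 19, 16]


n=6, Σx=71, Σy=81, Σxy=1180, Σx²=1081, Σy²=1299
r = (6×1180 - 71×81)/√((6×1081 - 71²)(6×1299 - 81²))
= 1329/√(1445×1233) = 1329/√1781685 ≈ 1329/1334.7977 ≈ 0.9957

r ≈ 0.9957


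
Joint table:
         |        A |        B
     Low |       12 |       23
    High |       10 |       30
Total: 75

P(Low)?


P(Low) = (12+23)/75 = 35/75 = 7/15

P(Low) = 7/15 ≈ 46.67%


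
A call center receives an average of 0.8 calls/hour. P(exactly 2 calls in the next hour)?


Poisson(λ=0.8): P(X=2) = e^(-λ)×λ^k/k!
= e^(-0.8) × 0.8^2 / 2!
≈ 0.4493289641 × 0.64 / 2 ≈ 0.143785

P(X=2) ≈ 0.143785 ≈ 14.38%


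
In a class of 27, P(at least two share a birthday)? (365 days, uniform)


P(all different) = Π(365-i)/365 for i=0..26
= 0.373141
P(match) = 1 - 0.373141 = 0.626859

P ≈ 0.6269 ≈ 62.69%


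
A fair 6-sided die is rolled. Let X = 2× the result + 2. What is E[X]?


E[die] = (1+6)/2 = 7/2
E[X] = 2×7/2 + 2 = 9

E[X] = 9


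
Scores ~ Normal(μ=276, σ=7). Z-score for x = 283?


z = (x - μ)/σ = (283 - 276)/7 = 1.0

z = 1.0


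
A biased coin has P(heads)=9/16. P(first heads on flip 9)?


Geometric: P(X=9) = (1-p)^(k-1)×p = (7/16)^8×9/16 = 51883209/68719476736

P(X=9) = 51883209/68719476736 ≈ 0.08%


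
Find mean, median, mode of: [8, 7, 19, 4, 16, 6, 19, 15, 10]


Sorted: [4, 6, 7, 8, 10, 15, 16, 19, 19]
Mean = 104/9
Median = 10
Freq: {8: 1, 7: 1, 19: 2, 4: 1, 16: 1, 6: 1, 15: 1, 10: 1}
Mode: [19]

Mean=104/9, Median=10, Mode=19


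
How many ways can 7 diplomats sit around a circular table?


Circular arrangements of 7 distinct objects: fix one position to break rotational symmetry.
(n-1)! = 6! = 720

720


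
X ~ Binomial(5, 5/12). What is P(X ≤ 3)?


P(X ≤ 3) = Σ P(X=i) for i=0..3
P(X=0) = 16807/248832
P(X=1) = 60025/248832
P(X=2) = 42875/124416
P(X=3) = 30625/124416
Sum = 27979/31104

P(X ≤ 3) = 27979/31104 ≈ 89.95%


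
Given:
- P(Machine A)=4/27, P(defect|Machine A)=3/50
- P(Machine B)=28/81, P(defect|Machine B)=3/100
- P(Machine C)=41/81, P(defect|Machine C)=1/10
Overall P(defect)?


P(B) = Σ P(B|Aᵢ)×P(Aᵢ)
  3/50×4/27 = 2/225
  3/100×28/81 = 7/675
  1/10×41/81 = 41/810
Sum = 283/4050

P(defect) = 283/4050 ≈ 6.99%


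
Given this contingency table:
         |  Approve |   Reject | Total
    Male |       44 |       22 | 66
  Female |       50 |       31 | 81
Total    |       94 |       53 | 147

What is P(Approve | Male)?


P(Approve | Male) = 44/(44+22) = 44/66 = 2/3

P(Approve|Male) = 2/3 ≈ 66.67%


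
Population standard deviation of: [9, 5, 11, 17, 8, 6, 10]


Mean = 66/7
  (9-66/7)²=9/49
  (5-66/7)²=961/49
  (11-66/7)²=121/49
  (17-66/7)²=2809/49
  (8-66/7)²=100/49
  (6-66/7)²=576/49
  (10-66/7)²=16/49
Σ(x-μ)² = 656/7
σ² = (656/7)/7 = 656/49

σ = √(656/49) ≈ 3.6589


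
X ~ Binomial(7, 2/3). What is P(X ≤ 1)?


P(X ≤ 1) = Σ P(X=i) for i=0..1
P(X=0) = 1/2187
P(X=1) = 14/2187
Sum = 5/729

P(X ≤ 1) = 5/729 ≈ 0.69%


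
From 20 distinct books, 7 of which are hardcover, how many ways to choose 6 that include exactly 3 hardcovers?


Choose 3 of the 7 hardcovers and 3 of the other 13 books:
C(7,3)×C(13,3) = 35×286 = 10010

10010


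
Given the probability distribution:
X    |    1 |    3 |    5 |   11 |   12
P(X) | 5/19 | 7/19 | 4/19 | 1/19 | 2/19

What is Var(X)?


E[X] = 81/19
E[X²] = 577/19
Var(X) = E[X²] - (E[X])² = 577/19 - 6561/361 = 4402/361

Var(X) = 4402/361 ≈ 12.1939


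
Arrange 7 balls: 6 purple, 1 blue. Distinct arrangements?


7!/(6!×1!) = 7

7


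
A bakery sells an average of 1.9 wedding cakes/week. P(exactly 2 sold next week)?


Poisson(λ=1.9): P(X=2) = e^(-λ)×λ^k/k!
= e^(-1.9) × 1.9^2 / 2!
≈ 0.1495686192 × 3.61 / 2 ≈ 0.269971

P(X=2) ≈ 0.269971 ≈ 27.00%


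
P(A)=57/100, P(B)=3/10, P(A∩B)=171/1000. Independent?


P(A)×P(B) = 171/1000
P(A∩B) = 171/1000
Equal ✓ → Independent

Yes, independent


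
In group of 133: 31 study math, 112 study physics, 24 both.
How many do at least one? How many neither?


|A∪B| = 31+112-24 = 119
Neither = 133-119 = 14

At least one: 119; Neither: 14


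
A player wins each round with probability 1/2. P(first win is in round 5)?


Geometric: P(X=5) = (1-p)^(k-1)×p = (1/2)^4×1/2 = 1/32

P(X=5) = 1/32 ≈ 3.12%


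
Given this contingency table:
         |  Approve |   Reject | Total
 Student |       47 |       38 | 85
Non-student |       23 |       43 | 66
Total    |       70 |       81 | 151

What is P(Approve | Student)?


P(Approve | Student) = 47/(47+38) = 47/85

P(Approve|Student) = 47/85 ≈ 55.29%


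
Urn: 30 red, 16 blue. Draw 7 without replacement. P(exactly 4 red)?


Hypergeometric: C(30,4)×C(16,3)/C(46,7)
= 27405×560/53524680 = 127890/446039

P(X=4) = 127890/446039 ≈ 28.67%


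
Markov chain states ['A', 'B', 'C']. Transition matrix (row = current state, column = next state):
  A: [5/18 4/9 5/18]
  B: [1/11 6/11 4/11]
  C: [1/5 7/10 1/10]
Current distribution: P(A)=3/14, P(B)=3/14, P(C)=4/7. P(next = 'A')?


P(next=A) = Σᵢ P(now=i)×P(i→A)
= 3/14×5/18 + 3/14×1/11 + 4/7×1/5
= 5/84 + 3/154 + 4/35 = 893/4620

P = 893/4620 ≈ 0.1933


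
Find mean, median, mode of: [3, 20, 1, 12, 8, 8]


Sorted: [1, 3, 8, 8, 12, 20]
Mean = 52/6 = 26/3
Median = 8
Freq: {3: 1, 20: 1, 1: 1, 12: 1, 8: 2}
Mode: [8]

Mean=26/3, Median=8, Mode=8


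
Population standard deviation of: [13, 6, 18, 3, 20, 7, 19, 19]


Mean = 105/8
  (13-105/8)²=1/64
  (6-105/8)²=3249/64
  (18-105/8)²=1521/64
  (3-105/8)²=6561/64
  (20-105/8)²=3025/64
  (7-105/8)²=2401/64
  (19-105/8)²=2209/64
  (19-105/8)²=2209/64
Σ(x-μ)² = 2647/8
σ² = (2647/8)/8 = 2647/64

σ = √(2647/64) ≈ 6.4311


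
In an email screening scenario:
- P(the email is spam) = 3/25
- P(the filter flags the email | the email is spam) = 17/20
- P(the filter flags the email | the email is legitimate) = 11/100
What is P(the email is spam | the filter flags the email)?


Using Bayes' theorem:
P(A|B) = P(B|A)·P(A) / P(B)

P(the filter flags the email) = 17/20 × 3/25 + 11/100 × 22/25
= 51/500 + 121/1250 = 497/2500

P(the email is spam|the filter flags the email) = (51/500) / (497/2500) = 255/497

P(the email is spam|the filter flags the email) = 255/497 ≈ 51.31%


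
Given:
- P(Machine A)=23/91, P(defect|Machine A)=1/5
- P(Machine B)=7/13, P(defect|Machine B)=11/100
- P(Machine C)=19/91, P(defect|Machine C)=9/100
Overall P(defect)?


P(B) = Σ P(B|Aᵢ)×P(Aᵢ)
  1/5×23/91 = 23/455
  11/100×7/13 = 77/1300
  9/100×19/91 = 171/9100
Sum = 9/70

P(defect) = 9/70 ≈ 12.86%


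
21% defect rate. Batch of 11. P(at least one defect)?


P(all good) = (79/100)^11 = 747993810527520928879/10000000000000000000000
P(≥1 defect) = 9252006189472479071121/10000000000000000000000

P = 9252006189472479071121/10000000000000000000000 ≈ 92.52%


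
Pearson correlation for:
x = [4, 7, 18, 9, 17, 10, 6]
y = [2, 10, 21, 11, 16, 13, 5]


n=7, Σx=71, Σy=78, Σxy=987, Σx²=895, Σy²=1116
r = (7×987 - 71×78)/√((7×895 - 71²)(7×1116 - 78²))
= 1371/√(1224×1728) = 1371/√2115072 ≈ 1371/1454.3287 ≈ 0.9427

r ≈ 0.9427


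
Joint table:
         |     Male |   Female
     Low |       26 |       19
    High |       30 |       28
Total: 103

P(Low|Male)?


P(Low|Male) = 26/(26+30) = 26/56 = 13/28

P = 13/28 ≈ 46.43%


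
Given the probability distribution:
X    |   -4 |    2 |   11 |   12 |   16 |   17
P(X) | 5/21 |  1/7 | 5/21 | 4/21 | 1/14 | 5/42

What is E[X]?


E[X] = Σ x·P(X=x)
= (-4)×(5/21) + (2)×(1/7) + (11)×(5/21) + (12)×(4/21) + (16)×(1/14) + (17)×(5/42)
= 311/42

E[X] = 311/42


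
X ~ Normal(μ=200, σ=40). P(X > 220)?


z = (220-200)/40 = 0.5
P(X > 220) = 1 - P(Z ≤ 0.5) = 1 - 0.6915 = 0.3085

P(X > 220) ≈ 0.3085


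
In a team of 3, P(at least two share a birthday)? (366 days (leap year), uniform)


P(all different) = Π(366-i)/366 for i=0..2
= 0.991818
P(match) = 1 - 0.991818 = 0.008182

P ≈ 0.0082 ≈ 0.82%


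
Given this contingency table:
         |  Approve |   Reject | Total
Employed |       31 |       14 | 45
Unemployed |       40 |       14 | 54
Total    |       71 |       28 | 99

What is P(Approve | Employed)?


P(Approve | Employed) = 31/(31+14) = 31/45

P(Approve|Employed) = 31/45 ≈ 68.89%


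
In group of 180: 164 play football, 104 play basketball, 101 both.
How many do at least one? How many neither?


|A∪B| = 164+104-101 = 167
Neither = 180-167 = 13

At least one: 167; Neither: 13


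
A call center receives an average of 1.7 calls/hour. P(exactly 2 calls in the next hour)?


Poisson(λ=1.7): P(X=2) = e^(-λ)×λ^k/k!
= e^(-1.7) × 1.7^2 / 2!
≈ 0.1826835241 × 2.89 / 2 ≈ 0.263978

P(X=2) ≈ 0.263978 ≈ 26.40%


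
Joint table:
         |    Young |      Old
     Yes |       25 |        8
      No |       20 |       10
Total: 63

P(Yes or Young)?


P(Yes∨Young) = P(Yes) + P(Young) - P(Yes∧Young)
= (33 + 45 - 25)/63 = 53/63

P = 53/63 ≈ 84.13%


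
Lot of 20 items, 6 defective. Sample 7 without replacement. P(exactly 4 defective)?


Hypergeometric: C(6,4)×C(14,3)/C(20,7)
= 15×364/77520 = 91/1292

P(X=4) = 91/1292 ≈ 7.04%


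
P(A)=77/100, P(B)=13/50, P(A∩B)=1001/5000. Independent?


P(A)×P(B) = 1001/5000
P(A∩B) = 1001/5000
Equal ✓ → Independent

Yes, independent


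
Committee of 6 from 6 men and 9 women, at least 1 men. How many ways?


Count by #men:
  1M,5W: C(6,1)×C(9,5)=756
  2M,4W: C(6,2)×C(9,4)=1890
  3M,3W: C(6,3)×C(9,3)=1680
  4M,2W: C(6,4)×C(9,2)=540
  5M,1W: C(6,5)×C(9,1)=54
  6M,0W: C(6,6)×C(9,0)=1
Total = 4921

4921


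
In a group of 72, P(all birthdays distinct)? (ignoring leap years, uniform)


P(all different) = Π(365-i)/365 for i=0..71
= (365/365)×(364/365)×...×(294/365)
= 0.000547

P ≈ 0.0005 ≈ 0.05%


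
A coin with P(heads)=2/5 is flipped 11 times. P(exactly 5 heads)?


Binomial: P(X=5) = C(11,5)×p^5×(1-p)^6
= 462 × 32/3125 × 729/15625 = 10777536/48828125

P(X=5) = 10777536/48828125 ≈ 22.07%


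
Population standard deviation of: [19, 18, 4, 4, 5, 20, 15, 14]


Mean = 99/8
  (19-99/8)²=2809/64
  (18-99/8)²=2025/64
  (4-99/8)²=4489/64
  (4-99/8)²=4489/64
  (5-99/8)²=3481/64
  (20-99/8)²=3721/64
  (15-99/8)²=441/64
  (14-99/8)²=169/64
Σ(x-μ)² = 2703/8
σ² = (2703/8)/8 = 2703/64

σ = √(2703/64) ≈ 6.4988


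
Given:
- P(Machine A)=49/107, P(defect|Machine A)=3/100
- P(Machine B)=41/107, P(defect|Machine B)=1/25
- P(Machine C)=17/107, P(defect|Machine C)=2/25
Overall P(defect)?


P(B) = Σ P(B|Aᵢ)×P(Aᵢ)
  3/100×49/107 = 147/10700
  1/25×41/107 = 41/2675
  2/25×17/107 = 34/2675
Sum = 447/10700

P(defect) = 447/10700 ≈ 4.18%


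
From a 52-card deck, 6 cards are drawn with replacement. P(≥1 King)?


P(not a King) = 48/52 = 12/13
P(none in 6 draws) = (12/13)^6 = 2985984/4826809
P(≥1 King) = 1 - 2985984/4826809 = 1840825/4826809

P = 1840825/4826809 ≈ 38.14%


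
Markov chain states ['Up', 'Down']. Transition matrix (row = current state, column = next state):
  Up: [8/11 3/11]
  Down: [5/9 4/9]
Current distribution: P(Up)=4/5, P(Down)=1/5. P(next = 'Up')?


P(next=Up) = Σᵢ P(now=i)×P(i→Up)
= 4/5×8/11 + 1/5×5/9
= 32/55 + 1/9 = 343/495

P = 343/495 ≈ 0.6929


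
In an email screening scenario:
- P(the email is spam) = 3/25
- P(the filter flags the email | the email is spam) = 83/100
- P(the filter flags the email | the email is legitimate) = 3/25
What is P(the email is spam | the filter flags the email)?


Using Bayes' theorem:
P(A|B) = P(B|A)·P(A) / P(B)

P(the filter flags the email) = 83/100 × 3/25 + 3/25 × 22/25
= 249/2500 + 66/625 = 513/2500

P(the email is spam|the filter flags the email) = (249/2500) / (513/2500) = 83/171

P(the email is spam|the filter flags the email) = 83/171 ≈ 48.54%


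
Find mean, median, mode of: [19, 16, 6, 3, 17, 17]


Sorted: [3, 6, 16, 17, 17, 19]
Mean = 78/6 = 13
Median = 33/2
Freq: {19: 1, 16: 1, 6: 1, 3: 1, 17: 2}
Mode: [17]

Mean=13, Median=33/2, Mode=17


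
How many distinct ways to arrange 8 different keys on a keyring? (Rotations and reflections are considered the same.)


Free circular arrangements: rotations and reflections both identified.
(n-1)!/2 = 7!/2 = 5040/2 = 2520

2520


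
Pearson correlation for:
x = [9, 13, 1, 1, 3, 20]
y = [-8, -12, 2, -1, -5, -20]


n=6, Σx=47, Σy=-44, Σxy=-642, Σx²=661, Σy²=638
r = (6×(-642) - 47×(-44))/√((6×661 - 47²)(6×638 - (-44)²))
= -1784/√(1757×1892) = -1784/√3324244 ≈ -1784/1823.2509 ≈ -0.9785

r ≈ -0.9785


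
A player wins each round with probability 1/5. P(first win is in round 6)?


Geometric: P(X=6) = (1-p)^(k-1)×p = (4/5)^5×1/5 = 1024/15625

P(X=6) = 1024/15625 ≈ 6.55%
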